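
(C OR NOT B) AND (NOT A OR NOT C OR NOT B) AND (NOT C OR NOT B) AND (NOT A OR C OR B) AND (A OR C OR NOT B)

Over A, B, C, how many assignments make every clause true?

3

There are 2^3 = 8 truth assignments over (A, B, C).
Check each against the 5 clauses (columns in the order A, B, C):
  F F F  ✓ satisfies all
  F F T  ✓ satisfies all
  F T F  ✗ fails (C OR NOT B)
  F T T  ✗ fails (NOT C OR NOT B)
  T F F  ✗ fails (NOT A OR C OR B)
  T F T  ✓ satisfies all
  T T F  ✗ fails (C OR NOT B)
  T T T  ✗ fails (NOT A OR NOT C OR NOT B)
3 of the 8 rows are models.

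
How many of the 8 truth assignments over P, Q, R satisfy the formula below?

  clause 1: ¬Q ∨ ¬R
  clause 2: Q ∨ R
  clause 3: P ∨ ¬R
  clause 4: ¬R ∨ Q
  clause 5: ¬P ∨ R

There are 2^3 = 8 truth assignments over (P, Q, R).
Check each against the 5 clauses (columns in the order P, Q, R):
  F F F  ✗ fails (Q ∨ R)
  F F T  ✗ fails (P ∨ ¬R)
  F T F  ✓ satisfies all
  F T T  ✗ fails (¬Q ∨ ¬R)
  T F F  ✗ fails (Q ∨ R)
  T F T  ✗ fails (¬R ∨ Q)
  T T F  ✗ fails (¬P ∨ R)
  T T T  ✗ fails (¬Q ∨ ¬R)
1 of the 8 rows is a model.

1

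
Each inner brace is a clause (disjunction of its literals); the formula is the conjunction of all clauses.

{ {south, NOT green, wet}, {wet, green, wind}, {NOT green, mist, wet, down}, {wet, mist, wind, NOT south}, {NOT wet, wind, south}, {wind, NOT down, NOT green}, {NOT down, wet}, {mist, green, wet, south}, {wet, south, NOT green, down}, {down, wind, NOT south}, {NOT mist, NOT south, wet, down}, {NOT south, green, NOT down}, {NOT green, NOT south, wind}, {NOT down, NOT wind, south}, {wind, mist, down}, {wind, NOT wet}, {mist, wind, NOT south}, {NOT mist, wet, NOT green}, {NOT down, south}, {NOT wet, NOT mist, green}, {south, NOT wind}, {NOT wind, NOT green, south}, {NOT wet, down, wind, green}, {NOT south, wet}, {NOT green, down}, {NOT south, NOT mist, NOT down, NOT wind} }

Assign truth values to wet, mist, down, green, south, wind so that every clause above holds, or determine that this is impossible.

Branch on down: set down = true.
The clause (wet) is unit, so wet = true.
The clause (wind) is unit, so wind = true.
The clause (south) is unit, so south = true.
The clause (green) is unit, so green = true.
The clause (NOT mist) is unit, so mist = false.
This assignment satisfies each clause.

wet=true, mist=false, down=true, green=true, south=true, wind=true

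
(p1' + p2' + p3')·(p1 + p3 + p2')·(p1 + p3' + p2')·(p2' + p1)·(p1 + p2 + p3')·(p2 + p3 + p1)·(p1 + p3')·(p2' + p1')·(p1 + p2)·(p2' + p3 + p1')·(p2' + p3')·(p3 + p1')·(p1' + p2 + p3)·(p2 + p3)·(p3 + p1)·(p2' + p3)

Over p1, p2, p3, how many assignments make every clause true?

There are 2^3 = 8 truth assignments over (p1, p2, p3).
Check each against the 16 clauses (columns in the order p1, p2, p3):
  F F F  ✗ fails (p2 + p3 + p1)
  F F T  ✗ fails (p1 + p2 + p3')
  F T F  ✗ fails (p1 + p3 + p2')
  F T T  ✗ fails (p1 + p3' + p2')
  T F F  ✗ fails (p3 + p1')
  T F T  ✓ satisfies all
  T T F  ✗ fails (p2' + p1')
  T T T  ✗ fails (p1' + p2' + p3')
1 of the 8 rows is a model.

1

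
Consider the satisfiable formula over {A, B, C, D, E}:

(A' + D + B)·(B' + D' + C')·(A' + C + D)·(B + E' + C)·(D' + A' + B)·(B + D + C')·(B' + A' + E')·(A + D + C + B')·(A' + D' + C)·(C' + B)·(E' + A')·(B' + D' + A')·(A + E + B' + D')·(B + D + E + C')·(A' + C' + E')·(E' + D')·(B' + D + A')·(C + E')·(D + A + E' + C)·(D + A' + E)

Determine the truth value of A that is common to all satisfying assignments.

Suppose A = 1.
The clause (E') is unit, so E = 0.
The clause (D) is unit, so D = 1.
The clause (B) is unit, so B = 1.
But (B') is also a unit clause — contradiction.
So every satisfying assignment has A = False.

False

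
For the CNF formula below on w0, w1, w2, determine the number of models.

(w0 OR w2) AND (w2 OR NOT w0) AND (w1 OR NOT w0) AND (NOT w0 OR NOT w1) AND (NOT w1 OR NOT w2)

There are 2^3 = 8 truth assignments over (w0, w1, w2).
Check each against the 5 clauses (columns in the order w0, w1, w2):
  F F F  ✗ fails (w0 OR w2)
  F F T  ✓ satisfies all
  F T F  ✗ fails (w0 OR w2)
  F T T  ✗ fails (NOT w1 OR NOT w2)
  T F F  ✗ fails (w2 OR NOT w0)
  T F T  ✗ fails (w1 OR NOT w0)
  T T F  ✗ fails (w2 OR NOT w0)
  T T T  ✗ fails (NOT w0 OR NOT w1)
1 of the 8 rows is a model.

1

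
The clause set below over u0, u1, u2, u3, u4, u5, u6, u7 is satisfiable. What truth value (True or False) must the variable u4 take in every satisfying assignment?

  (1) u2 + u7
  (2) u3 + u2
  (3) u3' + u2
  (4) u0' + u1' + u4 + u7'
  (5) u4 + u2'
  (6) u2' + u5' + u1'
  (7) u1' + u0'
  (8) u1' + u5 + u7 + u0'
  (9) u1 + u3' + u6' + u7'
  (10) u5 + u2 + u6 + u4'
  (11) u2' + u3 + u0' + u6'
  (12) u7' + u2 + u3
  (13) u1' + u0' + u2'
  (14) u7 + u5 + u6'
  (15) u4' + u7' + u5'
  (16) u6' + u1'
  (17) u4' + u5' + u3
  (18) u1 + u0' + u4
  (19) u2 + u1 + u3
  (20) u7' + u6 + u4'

True

Suppose u4 = 0.
The clause (u2') is unit, so u2 = 0.
The clause (u7) is unit, so u7 = 1.
The clause (u3) is unit, so u3 = 1.
Now (u3') is unsatisfied and unit — conflict.
So every satisfying assignment has u4 = True.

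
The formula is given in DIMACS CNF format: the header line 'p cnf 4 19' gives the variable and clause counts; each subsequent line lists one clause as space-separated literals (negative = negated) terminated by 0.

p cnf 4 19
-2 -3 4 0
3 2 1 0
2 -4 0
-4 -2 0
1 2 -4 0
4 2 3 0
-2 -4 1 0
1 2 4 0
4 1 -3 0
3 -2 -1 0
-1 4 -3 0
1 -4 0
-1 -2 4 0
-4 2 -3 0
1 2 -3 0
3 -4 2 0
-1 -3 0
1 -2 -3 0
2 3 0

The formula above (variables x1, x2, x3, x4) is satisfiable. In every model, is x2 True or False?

True

Suppose x2 = False.
Unit clause (¬x4) forces x4 = False.
Unit clause (x3) forces x3 = True.
Unit clause (x1) forces x1 = True.
That conflicts with the unit clause (¬x1).
So every satisfying assignment has x2 = True.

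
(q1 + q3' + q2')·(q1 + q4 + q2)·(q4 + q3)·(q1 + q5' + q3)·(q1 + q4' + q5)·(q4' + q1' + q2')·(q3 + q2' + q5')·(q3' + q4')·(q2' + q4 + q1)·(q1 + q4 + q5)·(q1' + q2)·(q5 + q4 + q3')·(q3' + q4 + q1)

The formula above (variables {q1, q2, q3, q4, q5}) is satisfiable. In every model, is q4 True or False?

Suppose q4 = 1.
Unit clause (q3') forces q3 = 0.
Suppose q1 = 1.
Unit clause (q2') forces q2 = 0.
Now (q2) is unsatisfied and unit — conflict.
Undo q1 and try q1 = 0.
Unit clause (q5') forces q5 = 0.
Now (q5) is unsatisfied and unit — conflict.
Neither q1 = 1 nor q1 = 0 works.
So every satisfying assignment has q4 = False.

False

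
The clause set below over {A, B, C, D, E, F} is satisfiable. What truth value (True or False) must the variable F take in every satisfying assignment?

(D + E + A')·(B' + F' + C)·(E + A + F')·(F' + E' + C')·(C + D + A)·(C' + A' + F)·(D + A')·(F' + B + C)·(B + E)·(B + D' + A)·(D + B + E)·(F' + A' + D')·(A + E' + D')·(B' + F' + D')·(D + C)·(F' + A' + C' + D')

False

Suppose F = 1.
Try B = 0.
The clause (C) is unit, so C = 1.
The clause (E') is unit, so E = 0.
But (E) is also a unit clause — contradiction.
So B must be the other value — set B = 1.
The clause (C) is unit, so C = 1.
The clause (E') is unit, so E = 0.
The clause (A) is unit, so A = 1.
The clause (D) is unit, so D = 1.
But (D') is also a unit clause — contradiction.
Neither B = 1 nor B = 0 works.
So every satisfying assignment has F = False.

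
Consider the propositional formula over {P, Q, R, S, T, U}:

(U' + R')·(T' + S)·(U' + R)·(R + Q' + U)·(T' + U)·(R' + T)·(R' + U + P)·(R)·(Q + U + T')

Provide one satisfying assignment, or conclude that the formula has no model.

UNSATISFIABLE

From the singleton clause (R), R = 1.
From the singleton clause (U'), U = 0.
From the singleton clause (T'), T = 0.
Now (T) is unsatisfied and unit — conflict.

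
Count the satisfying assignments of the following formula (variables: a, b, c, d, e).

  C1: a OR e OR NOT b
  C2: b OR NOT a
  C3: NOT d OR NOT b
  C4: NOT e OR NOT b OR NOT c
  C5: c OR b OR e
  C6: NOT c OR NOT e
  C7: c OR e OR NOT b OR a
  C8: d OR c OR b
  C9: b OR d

There are 2^5 = 32 truth assignments over (a, b, c, d, e).
Split on b. With b = true, the clauses containing b are satisfied and NOT b drops from the rest; 4 of the 2^4 = 16 assignments to the other variables satisfy what remains.
With b = false, by the same count on the reduced clause set, 2 assignments work.
Total: 4 + 2 = 6.

6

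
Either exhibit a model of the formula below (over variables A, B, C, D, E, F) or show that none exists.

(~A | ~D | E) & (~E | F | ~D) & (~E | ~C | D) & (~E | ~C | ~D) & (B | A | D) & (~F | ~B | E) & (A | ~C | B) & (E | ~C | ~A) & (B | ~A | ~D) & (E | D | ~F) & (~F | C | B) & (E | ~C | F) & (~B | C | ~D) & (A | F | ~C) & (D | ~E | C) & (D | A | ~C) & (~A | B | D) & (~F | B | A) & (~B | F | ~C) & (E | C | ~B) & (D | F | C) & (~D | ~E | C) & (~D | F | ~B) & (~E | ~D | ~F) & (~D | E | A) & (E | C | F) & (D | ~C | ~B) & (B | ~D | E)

UNSATISFIABLE

Try A = 0.
Try B = 1.
Try F = 0.
From the singleton clause (~C), C = 0.
From the singleton clause (~D), D = 0.
But (D) is also a unit clause — contradiction.
So F must be the other value — set F = 1.
From the singleton clause (E), E = 1.
From the singleton clause (~D), D = 0.
From the singleton clause (~C), C = 0.
But (C) is also a unit clause — contradiction.
Neither F = 1 nor F = 0 works.
So B must be the other value — set B = 0.
From the singleton clause (D), D = 1.
From the singleton clause (~C), C = 0.
From the singleton clause (~F), F = 0.
From the singleton clause (~E), E = 0.
But (E) is also a unit clause — contradiction.
Neither B = 1 nor B = 0 works.
So A must be the other value — set A = 1.
Try D = 0.
From the singleton clause (B), B = 1.
From the singleton clause (~C), C = 0.
From the singleton clause (~E), E = 0.
But (E) is also a unit clause — contradiction.
So D must be the other value — set D = 1.
From the singleton clause (E), E = 1.
From the singleton clause (F), F = 1.
But (~F) is also a unit clause — contradiction.
Neither D = 1 nor D = 0 works.
Neither A = 1 nor A = 0 works.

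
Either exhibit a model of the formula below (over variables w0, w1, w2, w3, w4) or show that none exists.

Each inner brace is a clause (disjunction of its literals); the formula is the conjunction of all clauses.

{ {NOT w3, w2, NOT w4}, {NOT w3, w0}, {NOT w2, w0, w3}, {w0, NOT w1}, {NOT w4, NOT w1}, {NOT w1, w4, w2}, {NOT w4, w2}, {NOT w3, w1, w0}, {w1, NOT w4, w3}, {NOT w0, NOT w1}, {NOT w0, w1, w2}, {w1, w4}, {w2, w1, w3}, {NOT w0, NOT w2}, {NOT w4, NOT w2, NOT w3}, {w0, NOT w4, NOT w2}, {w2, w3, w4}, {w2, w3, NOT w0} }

Suppose w3 = false.
Suppose w2 = false.
From the singleton clause (NOT w4), w4 = false.
But (w4) is also a unit clause — contradiction.
Undo w2 and try w2 = true.
From the singleton clause (w0), w0 = true.
But (NOT w0) is also a unit clause — contradiction.
Either choice for w2 ends in contradiction.
Undo w3 and try w3 = true.
From the singleton clause (w0), w0 = true.
From the singleton clause (NOT w1), w1 = false.
From the singleton clause (w2), w2 = true.
But (NOT w2) is also a unit clause — contradiction.
Either choice for w3 ends in contradiction.

UNSATISFIABLE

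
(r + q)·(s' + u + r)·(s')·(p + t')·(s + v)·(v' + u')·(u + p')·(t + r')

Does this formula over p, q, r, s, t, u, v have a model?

Yes, satisfiable

The clause (s') is unit, so s = 0.
The clause (v) is unit, so v = 1.
The clause (u') is unit, so u = 0.
The clause (p') is unit, so p = 0.
The clause (t') is unit, so t = 0.
The clause (r') is unit, so r = 0.
The clause (q) is unit, so q = 1.
This assignment satisfies each clause.
A satisfying assignment: p: 0; q: 1; r: 0; s: 0; t: 0; u: 0; v: 1.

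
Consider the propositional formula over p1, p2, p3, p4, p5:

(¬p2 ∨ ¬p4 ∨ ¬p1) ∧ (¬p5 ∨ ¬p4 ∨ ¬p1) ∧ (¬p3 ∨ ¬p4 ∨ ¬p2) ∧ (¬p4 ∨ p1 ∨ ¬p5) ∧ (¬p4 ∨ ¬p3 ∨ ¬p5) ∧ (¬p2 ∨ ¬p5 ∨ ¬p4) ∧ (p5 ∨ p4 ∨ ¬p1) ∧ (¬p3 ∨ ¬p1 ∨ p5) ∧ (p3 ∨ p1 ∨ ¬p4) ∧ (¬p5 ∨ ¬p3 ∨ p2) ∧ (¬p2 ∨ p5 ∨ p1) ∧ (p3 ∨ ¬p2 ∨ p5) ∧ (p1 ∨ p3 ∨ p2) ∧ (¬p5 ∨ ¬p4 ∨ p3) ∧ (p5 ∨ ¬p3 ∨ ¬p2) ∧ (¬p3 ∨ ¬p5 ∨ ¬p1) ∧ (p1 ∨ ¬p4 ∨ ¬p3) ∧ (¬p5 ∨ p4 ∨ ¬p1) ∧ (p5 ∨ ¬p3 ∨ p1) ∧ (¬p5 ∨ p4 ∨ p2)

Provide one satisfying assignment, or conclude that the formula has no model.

Case p2 = True:
Case p4 = False:
Case p5 = True:
(¬p1) alone gives p1 = False.
No clause remains; p3 is free.

p1 ↦ False, p2 ↦ True, p3 ↦ True, p4 ↦ False, p5 ↦ True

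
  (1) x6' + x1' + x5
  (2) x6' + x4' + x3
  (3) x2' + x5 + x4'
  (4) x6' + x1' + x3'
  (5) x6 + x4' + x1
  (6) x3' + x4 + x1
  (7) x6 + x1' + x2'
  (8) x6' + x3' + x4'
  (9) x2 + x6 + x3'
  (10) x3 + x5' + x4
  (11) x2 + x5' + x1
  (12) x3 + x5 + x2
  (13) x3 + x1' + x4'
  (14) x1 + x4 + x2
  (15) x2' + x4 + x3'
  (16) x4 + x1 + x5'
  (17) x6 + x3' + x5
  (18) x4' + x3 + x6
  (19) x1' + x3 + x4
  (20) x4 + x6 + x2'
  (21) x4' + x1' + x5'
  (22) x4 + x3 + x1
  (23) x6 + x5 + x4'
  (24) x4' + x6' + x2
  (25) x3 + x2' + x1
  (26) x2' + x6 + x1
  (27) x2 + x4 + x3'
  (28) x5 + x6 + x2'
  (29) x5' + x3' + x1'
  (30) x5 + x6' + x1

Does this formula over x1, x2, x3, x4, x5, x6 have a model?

Try x6 = 0.
Try x4 = 0.
Unit clause (x2') forces x2 = 0.
Unit clause (x3') forces x3 = 0.
Unit clause (x5') forces x5 = 0.
That conflicts with the unit clause (x5).
Undo x4 and try x4 = 1.
Unit clause (x1) forces x1 = 1.
Unit clause (x2') forces x2 = 0.
Unit clause (x3') forces x3 = 0.
That conflicts with the unit clause (x3).
Both values of x4 lead to a conflict.
Undo x6 and try x6 = 1.
Try x1 = 0.
Unit clause (x5) forces x5 = 1.
Unit clause (x2) forces x2 = 1.
Unit clause (x4) forces x4 = 1.
Unit clause (x3) forces x3 = 1.
That conflicts with the unit clause (x3').
Undo x1 and try x1 = 1.
Unit clause (x5) forces x5 = 1.
Unit clause (x3') forces x3 = 0.
Unit clause (x4') forces x4 = 0.
That conflicts with the unit clause (x4).
Both values of x1 lead to a conflict.
Both values of x6 lead to a conflict.
No assignment satisfies every clause.

No, unsatisfiable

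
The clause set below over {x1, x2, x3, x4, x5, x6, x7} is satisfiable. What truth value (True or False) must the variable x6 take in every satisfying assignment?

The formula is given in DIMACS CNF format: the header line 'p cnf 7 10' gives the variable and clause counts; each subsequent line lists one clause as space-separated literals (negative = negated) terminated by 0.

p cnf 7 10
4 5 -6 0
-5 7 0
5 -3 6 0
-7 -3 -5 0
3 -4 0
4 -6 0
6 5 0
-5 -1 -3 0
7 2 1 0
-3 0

Suppose x6 = True.
(x4) alone gives x4 = True.
(x3) alone gives x3 = True.
But (¬x3) is also a unit clause — contradiction.
So every satisfying assignment has x6 = False.

False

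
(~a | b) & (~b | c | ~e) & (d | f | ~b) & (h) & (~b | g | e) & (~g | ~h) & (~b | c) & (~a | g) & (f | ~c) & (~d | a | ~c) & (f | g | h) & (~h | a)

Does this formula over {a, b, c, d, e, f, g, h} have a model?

The clause (h) is unit, so h = 1.
The clause (~g) is unit, so g = 0.
The clause (~a) is unit, so a = 0.
That conflicts with the unit clause (a).
No assignment satisfies every clause.

No, unsatisfiable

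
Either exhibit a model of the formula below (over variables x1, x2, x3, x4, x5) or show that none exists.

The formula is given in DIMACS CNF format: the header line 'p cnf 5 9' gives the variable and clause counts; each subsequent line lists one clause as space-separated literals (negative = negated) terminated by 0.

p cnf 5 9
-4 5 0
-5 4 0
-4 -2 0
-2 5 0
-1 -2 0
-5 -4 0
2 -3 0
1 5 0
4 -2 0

Try x4 = False.
(¬x5) alone gives x5 = False.
(¬x2) alone gives x2 = False.
(¬x3) alone gives x3 = False.
(x1) alone gives x1 = True.
All clauses are satisfied.

x1=True, x2=False, x3=False, x4=False, x5=False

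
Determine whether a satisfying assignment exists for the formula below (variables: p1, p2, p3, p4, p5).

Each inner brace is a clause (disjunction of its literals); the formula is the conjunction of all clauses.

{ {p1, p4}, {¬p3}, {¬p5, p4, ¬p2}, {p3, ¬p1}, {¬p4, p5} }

From the singleton clause (¬p3), p3 = False.
From the singleton clause (¬p1), p1 = False.
From the singleton clause (p4), p4 = True.
From the singleton clause (p5), p5 = True.
No clause remains; p2 is free.
A satisfying assignment: p1=False,  p2=True,  p3=False,  p4=True,  p5=True.

Yes, satisfiable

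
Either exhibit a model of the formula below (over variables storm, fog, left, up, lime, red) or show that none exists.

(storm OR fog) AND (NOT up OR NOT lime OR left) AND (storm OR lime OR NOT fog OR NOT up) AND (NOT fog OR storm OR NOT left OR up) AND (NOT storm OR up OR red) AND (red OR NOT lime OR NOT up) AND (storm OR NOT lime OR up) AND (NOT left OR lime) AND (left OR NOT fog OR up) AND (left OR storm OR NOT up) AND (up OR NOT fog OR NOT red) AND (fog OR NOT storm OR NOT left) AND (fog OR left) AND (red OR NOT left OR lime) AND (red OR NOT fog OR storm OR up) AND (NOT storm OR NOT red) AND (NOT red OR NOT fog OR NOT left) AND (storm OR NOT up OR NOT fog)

storm: true,  fog: true,  left: false,  up: true,  lime: false,  red: false

Branch on storm: set storm = true.
From the singleton clause (NOT red), red = false.
From the singleton clause (up), up = true.
From the singleton clause (NOT lime), lime = false.
From the singleton clause (NOT left), left = false.
From the singleton clause (fog), fog = true.
All clauses are satisfied.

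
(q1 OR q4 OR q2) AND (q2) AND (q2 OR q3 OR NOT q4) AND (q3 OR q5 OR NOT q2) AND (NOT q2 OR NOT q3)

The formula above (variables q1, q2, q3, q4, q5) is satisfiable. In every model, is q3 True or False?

False

Suppose q3 = true.
Unit clause (q2) forces q2 = true.
Now (NOT q2) is unsatisfied and unit — conflict.
So every satisfying assignment has q3 = False.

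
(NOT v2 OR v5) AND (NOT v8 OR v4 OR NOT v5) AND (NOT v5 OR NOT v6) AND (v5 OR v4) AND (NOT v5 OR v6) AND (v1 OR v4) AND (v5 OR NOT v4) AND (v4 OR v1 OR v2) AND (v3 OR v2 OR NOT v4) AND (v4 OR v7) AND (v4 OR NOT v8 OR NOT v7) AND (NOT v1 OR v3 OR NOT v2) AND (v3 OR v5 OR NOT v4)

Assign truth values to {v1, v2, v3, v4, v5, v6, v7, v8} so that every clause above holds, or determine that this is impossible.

UNSATISFIABLE

Case v2 = false:
Case v5 = false:
(v4) alone gives v4 = true.
But (NOT v4) is also a unit clause — contradiction.
That branch fails; take v5 = true instead.
(NOT v6) alone gives v6 = false.
But (v6) is also a unit clause — contradiction.
Either choice for v5 ends in contradiction.
That branch fails; take v2 = true instead.
(v5) alone gives v5 = true.
(NOT v6) alone gives v6 = false.
But (v6) is also a unit clause — contradiction.
Either choice for v2 ends in contradiction.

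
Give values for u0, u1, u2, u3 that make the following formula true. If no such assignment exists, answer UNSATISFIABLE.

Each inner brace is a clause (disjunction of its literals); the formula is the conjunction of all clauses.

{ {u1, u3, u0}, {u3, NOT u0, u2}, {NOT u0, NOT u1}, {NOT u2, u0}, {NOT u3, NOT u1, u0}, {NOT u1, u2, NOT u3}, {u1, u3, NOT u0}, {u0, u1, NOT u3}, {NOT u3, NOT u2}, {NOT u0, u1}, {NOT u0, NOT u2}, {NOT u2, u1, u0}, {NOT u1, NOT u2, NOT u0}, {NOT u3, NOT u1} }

Case u0 = false:
Unit clause (NOT u2) forces u2 = false.
Case u1 = true:
Unit clause (NOT u3) forces u3 = false.
All clauses are satisfied.

u0 ↦ false, u1 ↦ true, u2 ↦ false, u3 ↦ false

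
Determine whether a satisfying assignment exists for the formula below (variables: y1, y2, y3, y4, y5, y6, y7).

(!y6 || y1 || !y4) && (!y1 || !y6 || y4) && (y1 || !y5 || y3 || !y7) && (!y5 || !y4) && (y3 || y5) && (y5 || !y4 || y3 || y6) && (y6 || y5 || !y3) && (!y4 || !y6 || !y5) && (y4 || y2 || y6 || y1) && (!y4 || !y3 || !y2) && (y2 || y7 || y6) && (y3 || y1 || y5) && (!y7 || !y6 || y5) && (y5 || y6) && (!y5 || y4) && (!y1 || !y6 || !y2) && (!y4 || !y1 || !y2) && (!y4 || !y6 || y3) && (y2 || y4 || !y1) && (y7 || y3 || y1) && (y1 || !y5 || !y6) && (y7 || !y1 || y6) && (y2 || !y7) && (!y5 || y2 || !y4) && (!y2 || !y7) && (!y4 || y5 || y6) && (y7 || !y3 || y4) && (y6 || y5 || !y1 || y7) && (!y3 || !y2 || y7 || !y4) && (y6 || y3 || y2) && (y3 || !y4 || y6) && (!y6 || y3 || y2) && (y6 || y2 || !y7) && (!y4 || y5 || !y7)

Satisfiable

Branch on y5: set y5 = false.
Unit clause (y3) forces y3 = true.
Unit clause (y6) forces y6 = true.
Unit clause (!y7) forces y7 = false.
Unit clause (y4) forces y4 = true.
Unit clause (y1) forces y1 = true.
Unit clause (!y2) forces y2 = false.
This assignment satisfies each clause.
A satisfying assignment: y1 ↦ true; y2 ↦ false; y3 ↦ true; y4 ↦ true; y5 ↦ false; y6 ↦ true; y7 ↦ false.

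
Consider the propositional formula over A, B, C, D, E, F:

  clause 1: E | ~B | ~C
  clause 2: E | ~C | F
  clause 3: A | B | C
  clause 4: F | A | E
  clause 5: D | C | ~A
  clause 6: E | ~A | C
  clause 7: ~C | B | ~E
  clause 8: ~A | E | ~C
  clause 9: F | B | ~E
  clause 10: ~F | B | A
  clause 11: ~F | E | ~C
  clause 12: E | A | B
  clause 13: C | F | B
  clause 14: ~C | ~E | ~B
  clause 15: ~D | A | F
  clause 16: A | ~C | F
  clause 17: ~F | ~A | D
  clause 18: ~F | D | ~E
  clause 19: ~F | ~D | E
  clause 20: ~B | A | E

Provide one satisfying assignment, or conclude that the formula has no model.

Try E = 1.
Try C = 0.
Try A = 1.
Unit clause (D) forces D = 1.
Try F = 0.
Unit clause (B) forces B = 1.
All clauses are satisfied.

A=1,  B=1,  C=0,  D=1,  E=1,  F=0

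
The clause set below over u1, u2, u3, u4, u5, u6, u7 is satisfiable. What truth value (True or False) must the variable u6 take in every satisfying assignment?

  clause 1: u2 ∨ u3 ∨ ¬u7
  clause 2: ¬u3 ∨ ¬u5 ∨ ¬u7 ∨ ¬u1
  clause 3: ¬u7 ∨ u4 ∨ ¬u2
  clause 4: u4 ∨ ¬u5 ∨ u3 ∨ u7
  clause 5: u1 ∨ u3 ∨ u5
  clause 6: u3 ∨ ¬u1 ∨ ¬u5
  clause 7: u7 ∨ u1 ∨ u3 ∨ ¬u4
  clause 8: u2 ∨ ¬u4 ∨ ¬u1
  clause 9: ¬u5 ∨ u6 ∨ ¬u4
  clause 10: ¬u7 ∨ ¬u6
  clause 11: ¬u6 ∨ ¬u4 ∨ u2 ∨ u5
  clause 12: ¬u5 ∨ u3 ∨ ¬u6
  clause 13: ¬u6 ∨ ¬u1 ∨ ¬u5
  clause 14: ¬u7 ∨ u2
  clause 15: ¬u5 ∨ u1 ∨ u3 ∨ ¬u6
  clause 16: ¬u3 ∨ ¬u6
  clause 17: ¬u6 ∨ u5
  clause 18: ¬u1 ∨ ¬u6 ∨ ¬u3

Suppose u6 = True.
(¬u7) alone gives u7 = False.
(¬u3) alone gives u3 = False.
(¬u5) alone gives u5 = False.
But (u5) is also a unit clause — contradiction.
So every satisfying assignment has u6 = False.

False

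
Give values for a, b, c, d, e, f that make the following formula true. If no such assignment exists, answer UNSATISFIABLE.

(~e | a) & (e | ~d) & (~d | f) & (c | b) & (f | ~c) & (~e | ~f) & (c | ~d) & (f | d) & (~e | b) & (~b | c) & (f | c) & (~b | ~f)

Case e = 0:
The clause (~d) is unit, so d = 0.
The clause (f) is unit, so f = 1.
The clause (~b) is unit, so b = 0.
The clause (c) is unit, so c = 1.
Every clause is now satisfied; a is unconstrained.

a=1, b=0, c=1, d=0, e=0, f=1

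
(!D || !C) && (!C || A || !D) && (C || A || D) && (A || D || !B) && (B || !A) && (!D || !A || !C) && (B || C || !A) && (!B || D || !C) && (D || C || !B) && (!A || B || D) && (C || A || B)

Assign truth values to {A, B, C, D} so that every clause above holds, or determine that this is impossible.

A: true, B: true, C: false, D: true

Suppose D = true.
The clause (!C) is unit, so C = false.
Suppose B = true.
Every clause is now satisfied; A is unconstrained.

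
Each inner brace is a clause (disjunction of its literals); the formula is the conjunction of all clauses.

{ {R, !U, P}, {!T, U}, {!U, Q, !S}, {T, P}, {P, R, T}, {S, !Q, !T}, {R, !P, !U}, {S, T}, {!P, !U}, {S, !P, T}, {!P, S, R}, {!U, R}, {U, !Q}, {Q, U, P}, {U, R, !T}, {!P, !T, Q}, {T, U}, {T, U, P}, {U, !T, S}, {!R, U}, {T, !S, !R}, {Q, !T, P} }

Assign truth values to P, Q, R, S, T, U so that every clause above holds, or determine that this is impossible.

Case T = true:
From the singleton clause (U), U = true.
From the singleton clause (!P), P = false.
From the singleton clause (R), R = true.
From the singleton clause (Q), Q = true.
From the singleton clause (S), S = true.
Every clause now holds.

P=false; Q=true; R=true; S=true; T=true; U=true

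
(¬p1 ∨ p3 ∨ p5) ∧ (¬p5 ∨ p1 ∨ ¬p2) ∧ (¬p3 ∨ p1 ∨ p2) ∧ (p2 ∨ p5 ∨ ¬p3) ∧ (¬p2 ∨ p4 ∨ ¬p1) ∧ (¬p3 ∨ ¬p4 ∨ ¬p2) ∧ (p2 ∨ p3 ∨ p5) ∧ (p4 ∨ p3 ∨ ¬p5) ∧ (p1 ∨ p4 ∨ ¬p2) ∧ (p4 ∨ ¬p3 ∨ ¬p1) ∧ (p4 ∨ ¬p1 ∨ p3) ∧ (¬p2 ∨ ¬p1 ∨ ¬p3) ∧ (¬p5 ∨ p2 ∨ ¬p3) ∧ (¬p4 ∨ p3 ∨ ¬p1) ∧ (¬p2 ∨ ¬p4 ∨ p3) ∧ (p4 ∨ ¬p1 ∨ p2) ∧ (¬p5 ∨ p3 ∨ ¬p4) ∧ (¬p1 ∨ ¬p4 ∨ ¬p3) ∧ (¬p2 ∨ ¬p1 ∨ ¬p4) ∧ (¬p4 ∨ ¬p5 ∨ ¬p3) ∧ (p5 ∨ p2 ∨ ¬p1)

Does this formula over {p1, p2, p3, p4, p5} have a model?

Try p1 = False.
Try p5 = False.
Try p3 = False.
From the singleton clause (p2), p2 = True.
From the singleton clause (p4), p4 = True.
Now (¬p4) is unsatisfied and unit — conflict.
Backtrack on p3: now try p3 = True.
From the singleton clause (p2), p2 = True.
From the singleton clause (¬p4), p4 = False.
Now (p4) is unsatisfied and unit — conflict.
Both values of p3 lead to a conflict.
Backtrack on p5: now try p5 = True.
From the singleton clause (¬p2), p2 = False.
From the singleton clause (¬p3), p3 = False.
From the singleton clause (p4), p4 = True.
Now (¬p4) is unsatisfied and unit — conflict.
Both values of p5 lead to a conflict.
Backtrack on p1: now try p1 = True.
Try p3 = True.
From the singleton clause (p4), p4 = True.
Now (¬p4) is unsatisfied and unit — conflict.
Backtrack on p3: now try p3 = False.
From the singleton clause (p5), p5 = True.
From the singleton clause (p4), p4 = True.
Now (¬p4) is unsatisfied and unit — conflict.
Both values of p3 lead to a conflict.
Both values of p1 lead to a conflict.
No assignment satisfies every clause.

No, unsatisfiable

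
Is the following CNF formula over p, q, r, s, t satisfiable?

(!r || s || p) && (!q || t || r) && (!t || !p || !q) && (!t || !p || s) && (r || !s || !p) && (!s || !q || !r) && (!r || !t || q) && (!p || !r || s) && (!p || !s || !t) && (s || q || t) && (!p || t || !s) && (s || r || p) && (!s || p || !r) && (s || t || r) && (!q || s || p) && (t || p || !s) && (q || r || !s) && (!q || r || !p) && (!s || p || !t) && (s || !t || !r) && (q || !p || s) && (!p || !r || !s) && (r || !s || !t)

Branch on r: set r = false.
Branch on q: set q = false.
Unit clause (!s) forces s = false.
Unit clause (t) forces t = true.
Unit clause (!p) forces p = false.
But (p) is also a unit clause — contradiction.
That branch fails; take q = true instead.
Unit clause (t) forces t = true.
Unit clause (!p) forces p = false.
Unit clause (s) forces s = true.
But (!s) is also a unit clause — contradiction.
Both values of q lead to a conflict.
That branch fails; take r = true instead.
Branch on s: set s = true.
Unit clause (!q) forces q = false.
Unit clause (!t) forces t = false.
Unit clause (!p) forces p = false.
But (p) is also a unit clause — contradiction.
That branch fails; take s = false instead.
Unit clause (p) forces p = true.
But (!p) is also a unit clause — contradiction.
Both values of s lead to a conflict.
Both values of r lead to a conflict.
No assignment satisfies every clause.

No, unsatisfiable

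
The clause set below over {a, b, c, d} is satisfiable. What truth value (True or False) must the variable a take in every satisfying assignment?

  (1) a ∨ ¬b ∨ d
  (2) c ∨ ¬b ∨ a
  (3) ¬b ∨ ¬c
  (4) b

Suppose a = False.
The clause (b) is unit, so b = True.
The clause (d) is unit, so d = True.
The clause (c) is unit, so c = True.
Now (¬c) is unsatisfied and unit — conflict.
So every satisfying assignment has a = True.

True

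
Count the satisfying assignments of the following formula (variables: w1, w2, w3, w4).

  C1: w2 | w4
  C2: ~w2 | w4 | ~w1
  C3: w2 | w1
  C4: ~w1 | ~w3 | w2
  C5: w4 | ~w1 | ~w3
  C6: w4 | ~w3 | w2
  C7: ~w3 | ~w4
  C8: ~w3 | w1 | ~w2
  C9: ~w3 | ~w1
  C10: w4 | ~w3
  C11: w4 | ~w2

3

There are 2^4 = 16 truth assignments over (w1, w2, w3, w4).
Check each against the 11 clauses (columns in the order w1, w2, w3, w4):
  F F F F  ✗ fails (w2 | w4)
  F F F T  ✗ fails (w2 | w1)
  F F T F  ✗ fails (w2 | w4)
  F F T T  ✗ fails (w2 | w1)
  F T F F  ✗ fails (w4 | ~w2)
  F T F T  ✓ satisfies all
  F T T F  ✗ fails (~w3 | w1 | ~w2)
  F T T T  ✗ fails (~w3 | ~w4)
  T F F F  ✗ fails (w2 | w4)
  T F F T  ✓ satisfies all
  T F T F  ✗ fails (w2 | w4)
  T F T T  ✗ fails (~w1 | ~w3 | w2)
  T T F F  ✗ fails (~w2 | w4 | ~w1)
  T T F T  ✓ satisfies all
  T T T F  ✗ fails (~w2 | w4 | ~w1)
  T T T T  ✗ fails (~w3 | ~w4)
3 of the 16 rows are models.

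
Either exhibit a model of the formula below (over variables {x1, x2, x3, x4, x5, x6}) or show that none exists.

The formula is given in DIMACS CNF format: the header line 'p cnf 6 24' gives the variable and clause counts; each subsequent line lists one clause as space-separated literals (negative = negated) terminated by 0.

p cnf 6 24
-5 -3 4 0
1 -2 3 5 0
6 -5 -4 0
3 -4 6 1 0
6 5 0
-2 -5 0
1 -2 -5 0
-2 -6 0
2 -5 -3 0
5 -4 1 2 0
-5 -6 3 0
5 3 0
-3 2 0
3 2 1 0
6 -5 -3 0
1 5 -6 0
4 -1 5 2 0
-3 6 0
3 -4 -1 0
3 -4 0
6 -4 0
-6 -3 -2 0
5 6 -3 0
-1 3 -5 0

Try x6 = True.
The clause (¬x2) is unit, so x2 = False.
The clause (¬x3) is unit, so x3 = False.
The clause (¬x5) is unit, so x5 = False.
That conflicts with the unit clause (x5).
Backtrack on x6: now try x6 = False.
The clause (x5) is unit, so x5 = True.
The clause (¬x4) is unit, so x4 = False.
The clause (¬x3) is unit, so x3 = False.
The clause (¬x2) is unit, so x2 = False.
The clause (x1) is unit, so x1 = True.
That conflicts with the unit clause (¬x1).
Neither x6 = True nor x6 = False works.

UNSATISFIABLE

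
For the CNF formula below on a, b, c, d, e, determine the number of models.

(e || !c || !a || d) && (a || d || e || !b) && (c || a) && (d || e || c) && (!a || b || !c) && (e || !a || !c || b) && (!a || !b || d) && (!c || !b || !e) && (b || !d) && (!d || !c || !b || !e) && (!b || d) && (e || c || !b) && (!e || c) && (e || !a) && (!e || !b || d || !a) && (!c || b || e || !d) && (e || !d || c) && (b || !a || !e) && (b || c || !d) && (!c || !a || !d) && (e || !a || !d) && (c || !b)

3

There are 2^5 = 32 truth assignments over (a, b, c, d, e).
Split on e. With e = true, the clauses containing e are satisfied and !e drops from the rest; 1 of the 2^4 = 16 assignments to the other variables satisfy what remains.
With e = false, by the same count on the reduced clause set, 2 assignments work.
Total: 1 + 2 = 3.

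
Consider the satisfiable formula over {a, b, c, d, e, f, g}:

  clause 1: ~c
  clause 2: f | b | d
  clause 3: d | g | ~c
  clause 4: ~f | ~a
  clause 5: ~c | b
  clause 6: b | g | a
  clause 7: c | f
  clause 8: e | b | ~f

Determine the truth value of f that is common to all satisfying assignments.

Suppose f = 0.
Unit clause (~c) forces c = 0.
Now (c) is unsatisfied and unit — conflict.
So every satisfying assignment has f = True.

True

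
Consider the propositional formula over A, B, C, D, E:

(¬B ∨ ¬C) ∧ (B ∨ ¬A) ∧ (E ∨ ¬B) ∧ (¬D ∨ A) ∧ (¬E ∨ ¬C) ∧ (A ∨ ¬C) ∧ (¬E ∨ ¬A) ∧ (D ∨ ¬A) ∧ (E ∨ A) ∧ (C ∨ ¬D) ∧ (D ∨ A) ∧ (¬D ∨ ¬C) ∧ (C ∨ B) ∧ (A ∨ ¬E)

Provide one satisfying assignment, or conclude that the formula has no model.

UNSATISFIABLE

Case B = False:
From the singleton clause (¬A), A = False.
From the singleton clause (¬D), D = False.
That conflicts with the unit clause (D).
So B must be the other value — set B = True.
From the singleton clause (¬C), C = False.
From the singleton clause (E), E = True.
From the singleton clause (¬A), A = False.
That conflicts with the unit clause (A).
Neither B = True nor B = False works.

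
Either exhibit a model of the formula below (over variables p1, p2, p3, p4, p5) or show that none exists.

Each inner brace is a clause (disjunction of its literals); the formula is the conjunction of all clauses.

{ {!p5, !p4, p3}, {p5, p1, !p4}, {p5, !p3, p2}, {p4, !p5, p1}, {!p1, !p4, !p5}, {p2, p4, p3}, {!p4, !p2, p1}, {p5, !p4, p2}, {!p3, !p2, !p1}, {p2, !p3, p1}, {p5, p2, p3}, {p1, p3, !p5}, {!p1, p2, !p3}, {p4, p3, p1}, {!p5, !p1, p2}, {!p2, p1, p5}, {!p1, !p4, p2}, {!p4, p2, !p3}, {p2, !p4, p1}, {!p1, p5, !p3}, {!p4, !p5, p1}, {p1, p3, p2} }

Suppose p5 = false.
Suppose p1 = true.
(!p3) alone gives p3 = false.
(p2) alone gives p2 = true.
All clauses hold; p4 can take either value.

p1=true, p2=true, p3=false, p4=false, p5=false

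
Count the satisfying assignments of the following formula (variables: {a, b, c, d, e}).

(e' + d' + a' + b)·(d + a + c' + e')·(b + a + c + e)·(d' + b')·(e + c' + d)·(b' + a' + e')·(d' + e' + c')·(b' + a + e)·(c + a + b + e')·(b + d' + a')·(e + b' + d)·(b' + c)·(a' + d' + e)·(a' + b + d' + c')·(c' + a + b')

There are 2^5 = 32 truth assignments over (a, b, c, d, e).
Split on a. With a = 1, the clauses containing a are satisfied and a' drops from the rest; 3 of the 2^4 = 16 assignments to the other variables satisfy what remains.
With a = 0, by the same count on the reduced clause set, 1 assignment works.
(One model: a=F, b=F, c=T, d=T, e=F.)
Total: 3 + 1 = 4.

4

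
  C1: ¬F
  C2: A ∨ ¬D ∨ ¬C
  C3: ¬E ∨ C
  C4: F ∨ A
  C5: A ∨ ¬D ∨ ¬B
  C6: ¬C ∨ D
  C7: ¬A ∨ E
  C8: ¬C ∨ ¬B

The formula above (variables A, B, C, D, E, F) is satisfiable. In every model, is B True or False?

Suppose B = True.
(¬F) alone gives F = False.
(A) alone gives A = True.
(E) alone gives E = True.
(C) alone gives C = True.
That conflicts with the unit clause (¬C).
So every satisfying assignment has B = False.

False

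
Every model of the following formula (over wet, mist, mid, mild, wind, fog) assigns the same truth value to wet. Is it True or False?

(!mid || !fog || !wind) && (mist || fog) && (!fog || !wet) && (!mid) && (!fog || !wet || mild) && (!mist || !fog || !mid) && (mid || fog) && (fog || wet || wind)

False

Suppose wet = true.
The clause (!fog) is unit, so fog = false.
The clause (mist) is unit, so mist = true.
The clause (!mid) is unit, so mid = false.
Now (mid) is unsatisfied and unit — conflict.
So every satisfying assignment has wet = False.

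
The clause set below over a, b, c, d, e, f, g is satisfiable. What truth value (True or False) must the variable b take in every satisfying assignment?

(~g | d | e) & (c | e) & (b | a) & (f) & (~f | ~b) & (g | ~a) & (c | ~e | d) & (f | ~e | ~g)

Suppose b = 1.
The clause (f) is unit, so f = 1.
Now (~f) is unsatisfied and unit — conflict.
So every satisfying assignment has b = False.

False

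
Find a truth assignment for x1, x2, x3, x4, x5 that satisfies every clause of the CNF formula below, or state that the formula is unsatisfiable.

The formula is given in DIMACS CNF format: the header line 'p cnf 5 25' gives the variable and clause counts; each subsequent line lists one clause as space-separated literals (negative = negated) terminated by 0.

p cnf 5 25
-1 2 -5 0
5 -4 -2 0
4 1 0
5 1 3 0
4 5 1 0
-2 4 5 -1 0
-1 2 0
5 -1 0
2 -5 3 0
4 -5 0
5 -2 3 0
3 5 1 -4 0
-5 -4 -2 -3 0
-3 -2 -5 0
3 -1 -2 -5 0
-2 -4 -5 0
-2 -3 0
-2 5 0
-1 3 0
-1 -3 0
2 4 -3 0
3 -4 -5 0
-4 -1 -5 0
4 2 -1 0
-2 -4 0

x1: False; x2: False; x3: True; x4: True; x5: False

Branch on x4: set x4 = True.
Unit clause (¬x2) forces x2 = False.
Unit clause (¬x1) forces x1 = False.
Branch on x5: set x5 = False.
Unit clause (x3) forces x3 = True.
All clauses are satisfied.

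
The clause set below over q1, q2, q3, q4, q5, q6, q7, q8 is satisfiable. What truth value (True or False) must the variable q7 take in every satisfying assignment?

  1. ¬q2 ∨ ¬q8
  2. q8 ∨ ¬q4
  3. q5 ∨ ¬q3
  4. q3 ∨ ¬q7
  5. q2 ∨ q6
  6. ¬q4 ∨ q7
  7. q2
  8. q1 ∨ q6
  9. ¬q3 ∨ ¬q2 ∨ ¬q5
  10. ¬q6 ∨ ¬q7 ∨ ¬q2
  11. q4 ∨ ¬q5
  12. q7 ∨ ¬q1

False

Suppose q7 = True.
From the singleton clause (q3), q3 = True.
From the singleton clause (q5), q5 = True.
From the singleton clause (q2), q2 = True.
But (¬q2) is also a unit clause — contradiction.
So every satisfying assignment has q7 = False.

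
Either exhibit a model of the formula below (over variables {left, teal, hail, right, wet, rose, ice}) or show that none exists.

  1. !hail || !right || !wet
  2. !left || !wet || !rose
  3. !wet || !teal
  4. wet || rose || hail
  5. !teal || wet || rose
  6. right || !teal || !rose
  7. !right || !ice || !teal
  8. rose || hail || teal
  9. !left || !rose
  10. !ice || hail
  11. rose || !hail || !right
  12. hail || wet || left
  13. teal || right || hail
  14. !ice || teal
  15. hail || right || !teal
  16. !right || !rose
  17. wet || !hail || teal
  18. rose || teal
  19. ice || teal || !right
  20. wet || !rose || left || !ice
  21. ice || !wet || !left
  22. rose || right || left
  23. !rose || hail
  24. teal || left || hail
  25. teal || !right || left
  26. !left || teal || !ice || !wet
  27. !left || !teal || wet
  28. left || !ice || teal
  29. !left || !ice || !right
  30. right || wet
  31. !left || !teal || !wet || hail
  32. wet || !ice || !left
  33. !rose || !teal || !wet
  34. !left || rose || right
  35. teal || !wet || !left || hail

left ↦ false,  teal ↦ false,  hail ↦ true,  right ↦ false,  wet ↦ true,  rose ↦ true,  ice ↦ false

Suppose wet = true.
Unit clause (!teal) forces teal = false.
Unit clause (!ice) forces ice = false.
Unit clause (rose) forces rose = true.
Unit clause (!left) forces left = false.
Unit clause (!right) forces right = false.
Unit clause (hail) forces hail = true.
All clauses are satisfied.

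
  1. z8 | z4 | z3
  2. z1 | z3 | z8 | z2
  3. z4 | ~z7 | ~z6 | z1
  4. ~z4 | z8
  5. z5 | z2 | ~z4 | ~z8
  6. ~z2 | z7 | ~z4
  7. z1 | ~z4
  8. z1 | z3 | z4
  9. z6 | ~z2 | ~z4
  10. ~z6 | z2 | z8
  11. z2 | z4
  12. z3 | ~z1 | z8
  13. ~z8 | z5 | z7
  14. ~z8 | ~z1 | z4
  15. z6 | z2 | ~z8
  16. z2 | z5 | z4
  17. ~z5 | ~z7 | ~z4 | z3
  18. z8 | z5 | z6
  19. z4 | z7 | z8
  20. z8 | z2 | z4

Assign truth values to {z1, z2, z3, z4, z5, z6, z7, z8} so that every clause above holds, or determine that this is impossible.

z1 ↦ 0,  z2 ↦ 1,  z3 ↦ 1,  z4 ↦ 0,  z5 ↦ 1,  z6 ↦ 1,  z7 ↦ 0,  z8 ↦ 1

Suppose z4 = 0.
From the singleton clause (z2), z2 = 1.
Suppose z8 = 1.
From the singleton clause (~z1), z1 = 0.
From the singleton clause (z3), z3 = 1.
Suppose z7 = 0.
From the singleton clause (z5), z5 = 1.
No clause remains; z6 is free.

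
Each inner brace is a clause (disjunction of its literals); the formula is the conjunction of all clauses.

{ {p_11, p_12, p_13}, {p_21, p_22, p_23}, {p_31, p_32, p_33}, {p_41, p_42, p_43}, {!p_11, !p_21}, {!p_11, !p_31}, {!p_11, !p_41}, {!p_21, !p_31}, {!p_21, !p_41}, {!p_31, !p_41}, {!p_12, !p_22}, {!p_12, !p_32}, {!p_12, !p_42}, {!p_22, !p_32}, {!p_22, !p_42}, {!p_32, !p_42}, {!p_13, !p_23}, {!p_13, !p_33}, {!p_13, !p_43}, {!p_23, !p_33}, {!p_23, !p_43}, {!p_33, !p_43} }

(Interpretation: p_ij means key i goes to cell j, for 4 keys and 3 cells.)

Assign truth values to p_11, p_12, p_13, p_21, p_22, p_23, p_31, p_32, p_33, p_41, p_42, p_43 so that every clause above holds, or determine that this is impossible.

Case p_11 = false:
Case p_12 = true:
The clause (!p_22) is unit, so p_22 = false.
The clause (!p_32) is unit, so p_32 = false.
The clause (!p_42) is unit, so p_42 = false.
Case p_21 = true:
The clause (!p_31) is unit, so p_31 = false.
The clause (p_33) is unit, so p_33 = true.
The clause (!p_41) is unit, so p_41 = false.
The clause (p_43) is unit, so p_43 = true.
Now (!p_43) is unsatisfied and unit — conflict.
So p_21 must be the other value — set p_21 = false.
The clause (p_23) is unit, so p_23 = true.
The clause (!p_13) is unit, so p_13 = false.
The clause (!p_33) is unit, so p_33 = false.
The clause (p_31) is unit, so p_31 = true.
The clause (!p_41) is unit, so p_41 = false.
The clause (p_43) is unit, so p_43 = true.
Now (!p_43) is unsatisfied and unit — conflict.
Neither p_21 = true nor p_21 = false works.
So p_12 must be the other value — set p_12 = false.
The clause (p_13) is unit, so p_13 = true.
The clause (!p_23) is unit, so p_23 = false.
The clause (!p_33) is unit, so p_33 = false.
The clause (!p_43) is unit, so p_43 = false.
Case p_21 = true:
The clause (!p_31) is unit, so p_31 = false.
The clause (p_32) is unit, so p_32 = true.
The clause (!p_41) is unit, so p_41 = false.
The clause (p_42) is unit, so p_42 = true.
Now (!p_42) is unsatisfied and unit — conflict.
So p_21 must be the other value — set p_21 = false.
The clause (p_22) is unit, so p_22 = true.
The clause (!p_32) is unit, so p_32 = false.
The clause (p_31) is unit, so p_31 = true.
The clause (!p_41) is unit, so p_41 = false.
The clause (p_42) is unit, so p_42 = true.
Now (!p_42) is unsatisfied and unit — conflict.
Neither p_21 = true nor p_21 = false works.
Neither p_12 = true nor p_12 = false works.
So p_11 must be the other value — set p_11 = true.
The clause (!p_21) is unit, so p_21 = false.
The clause (!p_31) is unit, so p_31 = false.
The clause (!p_41) is unit, so p_41 = false.
Case p_22 = true:
The clause (!p_12) is unit, so p_12 = false.
The clause (!p_32) is unit, so p_32 = false.
The clause (p_33) is unit, so p_33 = true.
The clause (!p_42) is unit, so p_42 = false.
The clause (p_43) is unit, so p_43 = true.
Now (!p_43) is unsatisfied and unit — conflict.
So p_22 must be the other value — set p_22 = false.
The clause (p_23) is unit, so p_23 = true.
The clause (!p_13) is unit, so p_13 = false.
The clause (!p_33) is unit, so p_33 = false.
The clause (p_32) is unit, so p_32 = true.
The clause (!p_12) is unit, so p_12 = false.
The clause (!p_42) is unit, so p_42 = false.
The clause (p_43) is unit, so p_43 = true.
Now (!p_43) is unsatisfied and unit — conflict.
Neither p_22 = true nor p_22 = false works.
Neither p_11 = true nor p_11 = false works.

UNSATISFIABLE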